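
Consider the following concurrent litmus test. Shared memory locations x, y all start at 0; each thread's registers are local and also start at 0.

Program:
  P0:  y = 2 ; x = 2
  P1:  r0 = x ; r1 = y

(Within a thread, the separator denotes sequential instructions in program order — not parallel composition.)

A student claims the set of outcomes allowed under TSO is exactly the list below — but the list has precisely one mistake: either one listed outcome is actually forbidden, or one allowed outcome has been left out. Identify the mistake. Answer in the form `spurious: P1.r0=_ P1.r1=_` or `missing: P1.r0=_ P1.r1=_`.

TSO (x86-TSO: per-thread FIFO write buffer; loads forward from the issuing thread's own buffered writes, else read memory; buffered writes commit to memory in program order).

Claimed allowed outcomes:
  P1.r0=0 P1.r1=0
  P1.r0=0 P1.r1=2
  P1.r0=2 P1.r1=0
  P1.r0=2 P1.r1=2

outcome vector order: (P1.r0,P1.r1)
under TSO → <0 0> <0 2> <2 2>
claimed∖TSO = {<2 0>}

spurious: P1.r0=2 P1.r1=0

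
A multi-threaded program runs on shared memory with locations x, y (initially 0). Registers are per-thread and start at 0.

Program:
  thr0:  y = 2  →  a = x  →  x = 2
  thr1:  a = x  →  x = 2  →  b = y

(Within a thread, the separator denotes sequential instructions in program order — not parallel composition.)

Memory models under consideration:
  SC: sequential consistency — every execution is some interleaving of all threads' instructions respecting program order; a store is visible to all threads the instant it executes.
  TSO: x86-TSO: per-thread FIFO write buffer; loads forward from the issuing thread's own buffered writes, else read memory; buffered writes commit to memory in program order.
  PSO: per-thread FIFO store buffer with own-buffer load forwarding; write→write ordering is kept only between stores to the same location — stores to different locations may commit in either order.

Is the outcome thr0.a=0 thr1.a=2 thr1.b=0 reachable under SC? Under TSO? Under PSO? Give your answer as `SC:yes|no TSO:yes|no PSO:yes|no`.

SC:no TSO:no PSO:yes

outcome vector order: (thr0.a,thr1.a,thr1.b)
[SC] allowed = {0/0/2; 0/2/2; 2/0/0; 2/0/2}
[TSO] allowed = {0/0/0; 0/0/2; 0/2/2; 2/0/0; 2/0/2}
[PSO] allowed = {0/0/0; 0/0/2; 0/2/0; 0/2/2; 2/0/0; 2/0/2}
target 0/2/0 ∈ {PSO}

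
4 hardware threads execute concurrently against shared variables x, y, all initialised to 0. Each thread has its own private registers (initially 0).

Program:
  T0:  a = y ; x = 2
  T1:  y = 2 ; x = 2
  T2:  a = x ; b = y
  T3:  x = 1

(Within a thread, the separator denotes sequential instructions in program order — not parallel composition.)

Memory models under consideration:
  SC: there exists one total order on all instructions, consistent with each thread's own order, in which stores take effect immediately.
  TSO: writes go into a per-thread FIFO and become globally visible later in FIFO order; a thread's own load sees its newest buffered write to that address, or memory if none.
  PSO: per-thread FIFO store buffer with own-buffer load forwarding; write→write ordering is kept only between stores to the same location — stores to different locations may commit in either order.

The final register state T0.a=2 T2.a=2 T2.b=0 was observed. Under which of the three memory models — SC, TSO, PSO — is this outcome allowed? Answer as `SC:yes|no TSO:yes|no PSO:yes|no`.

SC:no TSO:no PSO:yes

outcome vector order: (T0.a,T2.a,T2.b)
SC (11): 000, 002, 010, 012, 020, 022, 200, 202, 210, 212, 222
TSO (11): 000, 002, 010, 012, 020, 022, 200, 202, 210, 212, 222
PSO (12): 000, 002, 010, 012, 020, 022, 200, 202, 210, 212, 220, 222
target 220 ∈ {PSO}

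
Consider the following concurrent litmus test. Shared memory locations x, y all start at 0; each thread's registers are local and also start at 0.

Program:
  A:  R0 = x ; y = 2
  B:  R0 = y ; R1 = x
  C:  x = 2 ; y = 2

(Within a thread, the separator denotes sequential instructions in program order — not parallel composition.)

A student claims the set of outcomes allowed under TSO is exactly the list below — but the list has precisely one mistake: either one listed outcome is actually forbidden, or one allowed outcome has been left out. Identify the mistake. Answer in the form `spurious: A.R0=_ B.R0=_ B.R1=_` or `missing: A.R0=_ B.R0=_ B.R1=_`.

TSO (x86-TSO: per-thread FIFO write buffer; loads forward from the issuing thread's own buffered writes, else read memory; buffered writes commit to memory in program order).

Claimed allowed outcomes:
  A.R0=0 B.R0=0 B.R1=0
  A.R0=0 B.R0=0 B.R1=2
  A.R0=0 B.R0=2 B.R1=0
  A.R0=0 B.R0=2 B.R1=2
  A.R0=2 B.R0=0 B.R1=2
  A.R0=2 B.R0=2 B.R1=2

outcome vector order: (A.R0,B.R0,B.R1)
TSO: 7 outcomes — {0/0/0; 0/0/2; 0/2/0; 0/2/2; 2/0/0; 2/0/2; 2/2/2}
TSO∖claimed = {2/0/0}

missing: A.R0=2 B.R0=0 B.R1=0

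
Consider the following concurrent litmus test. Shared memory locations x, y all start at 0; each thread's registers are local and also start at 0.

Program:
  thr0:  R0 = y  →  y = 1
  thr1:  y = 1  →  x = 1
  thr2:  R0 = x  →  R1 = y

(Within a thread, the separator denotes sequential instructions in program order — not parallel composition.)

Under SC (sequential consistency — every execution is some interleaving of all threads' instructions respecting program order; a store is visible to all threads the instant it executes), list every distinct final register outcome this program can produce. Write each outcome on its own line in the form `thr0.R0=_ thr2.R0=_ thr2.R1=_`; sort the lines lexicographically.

outcome vector order: (thr0.R0,thr2.R0,thr2.R1)
|SC outcomes| = 6

thr0.R0=0 thr2.R0=0 thr2.R1=0
thr0.R0=0 thr2.R0=0 thr2.R1=1
thr0.R0=0 thr2.R0=1 thr2.R1=1
thr0.R0=1 thr2.R0=0 thr2.R1=0
thr0.R0=1 thr2.R0=0 thr2.R1=1
thr0.R0=1 thr2.R0=1 thr2.R1=1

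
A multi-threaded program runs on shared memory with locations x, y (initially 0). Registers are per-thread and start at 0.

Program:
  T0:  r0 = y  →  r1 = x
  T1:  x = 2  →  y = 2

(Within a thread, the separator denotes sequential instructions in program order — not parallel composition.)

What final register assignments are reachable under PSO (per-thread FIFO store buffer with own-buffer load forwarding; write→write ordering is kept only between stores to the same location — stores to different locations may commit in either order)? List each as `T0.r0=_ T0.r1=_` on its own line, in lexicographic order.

outcome vector order: (T0.r0,T0.r1)
|PSO outcomes| = 4

T0.r0=0 T0.r1=0
T0.r0=0 T0.r1=2
T0.r0=2 T0.r1=0
T0.r0=2 T0.r1=2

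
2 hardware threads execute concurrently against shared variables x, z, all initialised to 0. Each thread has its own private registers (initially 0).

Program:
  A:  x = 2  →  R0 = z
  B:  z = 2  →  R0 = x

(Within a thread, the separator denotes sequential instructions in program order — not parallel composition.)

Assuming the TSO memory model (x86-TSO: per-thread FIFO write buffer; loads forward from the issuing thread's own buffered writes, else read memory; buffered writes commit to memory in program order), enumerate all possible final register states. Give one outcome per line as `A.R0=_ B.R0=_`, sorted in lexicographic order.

outcome vector order: (A.R0,B.R0)
|TSO outcomes| = 4

A.R0=0 B.R0=0
A.R0=0 B.R0=2
A.R0=2 B.R0=0
A.R0=2 B.R0=2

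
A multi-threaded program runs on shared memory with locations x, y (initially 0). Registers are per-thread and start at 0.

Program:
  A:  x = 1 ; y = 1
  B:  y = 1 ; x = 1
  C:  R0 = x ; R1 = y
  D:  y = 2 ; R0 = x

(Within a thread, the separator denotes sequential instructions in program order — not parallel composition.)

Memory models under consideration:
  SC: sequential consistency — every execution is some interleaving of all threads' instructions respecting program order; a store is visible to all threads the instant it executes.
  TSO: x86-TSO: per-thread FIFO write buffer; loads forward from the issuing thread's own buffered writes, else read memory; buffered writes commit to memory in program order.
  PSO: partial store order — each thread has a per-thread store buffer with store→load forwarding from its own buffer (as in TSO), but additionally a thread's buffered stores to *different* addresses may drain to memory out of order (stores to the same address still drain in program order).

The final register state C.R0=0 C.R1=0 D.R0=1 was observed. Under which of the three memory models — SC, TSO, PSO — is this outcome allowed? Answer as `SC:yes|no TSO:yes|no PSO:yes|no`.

SC:yes TSO:yes PSO:yes

outcome vector order: (C.R0,C.R1,D.R0)
SC (11): 0/0/0 0/0/1 0/1/0 0/1/1 0/2/0 0/2/1 1/0/1 1/1/0 1/1/1 1/2/0 1/2/1
TSO (12): 0/0/0 0/0/1 0/1/0 0/1/1 0/2/0 0/2/1 1/0/0 1/0/1 1/1/0 1/1/1 1/2/0 1/2/1
PSO (12): 0/0/0 0/0/1 0/1/0 0/1/1 0/2/0 0/2/1 1/0/0 1/0/1 1/1/0 1/1/1 1/2/0 1/2/1
target 0/0/1 ∈ {SC,TSO,PSO}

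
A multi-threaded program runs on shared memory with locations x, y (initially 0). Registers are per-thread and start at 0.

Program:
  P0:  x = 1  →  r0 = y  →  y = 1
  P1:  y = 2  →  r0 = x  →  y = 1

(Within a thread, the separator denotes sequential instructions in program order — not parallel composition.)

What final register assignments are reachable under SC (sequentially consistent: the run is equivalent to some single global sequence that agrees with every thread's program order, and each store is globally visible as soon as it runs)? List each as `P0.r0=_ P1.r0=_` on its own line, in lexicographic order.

outcome vector order: (P0.r0,P1.r0)
|SC outcomes| = 5

P0.r0=0 P1.r0=1
P0.r0=1 P1.r0=0
P0.r0=1 P1.r0=1
P0.r0=2 P1.r0=0
P0.r0=2 P1.r0=1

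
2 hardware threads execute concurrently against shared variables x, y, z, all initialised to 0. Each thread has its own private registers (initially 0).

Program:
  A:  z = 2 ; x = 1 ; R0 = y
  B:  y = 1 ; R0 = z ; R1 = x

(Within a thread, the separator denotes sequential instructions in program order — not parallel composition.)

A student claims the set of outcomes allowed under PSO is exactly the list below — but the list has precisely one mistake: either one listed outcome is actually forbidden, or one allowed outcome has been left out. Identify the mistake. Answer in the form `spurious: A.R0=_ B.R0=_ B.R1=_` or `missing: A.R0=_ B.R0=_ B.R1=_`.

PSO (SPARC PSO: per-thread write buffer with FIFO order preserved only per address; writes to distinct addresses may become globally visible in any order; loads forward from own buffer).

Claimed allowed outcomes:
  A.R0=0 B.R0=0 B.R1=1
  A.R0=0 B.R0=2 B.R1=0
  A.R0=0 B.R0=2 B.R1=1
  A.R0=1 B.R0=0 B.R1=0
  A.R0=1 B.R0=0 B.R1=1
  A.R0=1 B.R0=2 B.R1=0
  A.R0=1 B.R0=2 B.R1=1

missing: A.R0=0 B.R0=0 B.R1=0

outcome vector order: (A.R0,B.R0,B.R1)
[PSO] allowed = {0/0/0; 0/0/1; 0/2/0; 0/2/1; 1/0/0; 1/0/1; 1/2/0; 1/2/1}
PSO∖claimed = {0/0/0}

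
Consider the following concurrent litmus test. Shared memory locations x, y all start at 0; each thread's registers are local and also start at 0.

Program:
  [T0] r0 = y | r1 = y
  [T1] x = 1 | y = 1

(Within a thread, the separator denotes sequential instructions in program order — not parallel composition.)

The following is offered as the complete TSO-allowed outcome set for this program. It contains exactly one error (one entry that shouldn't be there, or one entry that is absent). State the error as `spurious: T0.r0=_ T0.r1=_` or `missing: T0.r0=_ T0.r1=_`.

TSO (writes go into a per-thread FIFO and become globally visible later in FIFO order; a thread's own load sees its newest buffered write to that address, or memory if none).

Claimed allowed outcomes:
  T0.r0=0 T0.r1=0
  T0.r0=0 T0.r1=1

missing: T0.r0=1 T0.r1=1

outcome vector order: (T0.r0,T0.r1)
TSO (3): 00, 01, 11
TSO∖claimed = {11}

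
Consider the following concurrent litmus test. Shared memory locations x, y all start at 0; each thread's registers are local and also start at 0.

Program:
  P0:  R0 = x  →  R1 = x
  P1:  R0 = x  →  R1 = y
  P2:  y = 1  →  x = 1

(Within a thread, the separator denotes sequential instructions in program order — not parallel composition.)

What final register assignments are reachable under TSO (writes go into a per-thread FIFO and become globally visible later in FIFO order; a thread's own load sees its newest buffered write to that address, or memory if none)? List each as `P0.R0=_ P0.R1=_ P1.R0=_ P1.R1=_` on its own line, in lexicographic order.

P0.R0=0 P0.R1=0 P1.R0=0 P1.R1=0
P0.R0=0 P0.R1=0 P1.R0=0 P1.R1=1
P0.R0=0 P0.R1=0 P1.R0=1 P1.R1=1
P0.R0=0 P0.R1=1 P1.R0=0 P1.R1=0
P0.R0=0 P0.R1=1 P1.R0=0 P1.R1=1
P0.R0=0 P0.R1=1 P1.R0=1 P1.R1=1
P0.R0=1 P0.R1=1 P1.R0=0 P1.R1=0
P0.R0=1 P0.R1=1 P1.R0=0 P1.R1=1
P0.R0=1 P0.R1=1 P1.R0=1 P1.R1=1

outcome vector order: (P0.R0,P0.R1,P1.R0,P1.R1)
|TSO outcomes| = 9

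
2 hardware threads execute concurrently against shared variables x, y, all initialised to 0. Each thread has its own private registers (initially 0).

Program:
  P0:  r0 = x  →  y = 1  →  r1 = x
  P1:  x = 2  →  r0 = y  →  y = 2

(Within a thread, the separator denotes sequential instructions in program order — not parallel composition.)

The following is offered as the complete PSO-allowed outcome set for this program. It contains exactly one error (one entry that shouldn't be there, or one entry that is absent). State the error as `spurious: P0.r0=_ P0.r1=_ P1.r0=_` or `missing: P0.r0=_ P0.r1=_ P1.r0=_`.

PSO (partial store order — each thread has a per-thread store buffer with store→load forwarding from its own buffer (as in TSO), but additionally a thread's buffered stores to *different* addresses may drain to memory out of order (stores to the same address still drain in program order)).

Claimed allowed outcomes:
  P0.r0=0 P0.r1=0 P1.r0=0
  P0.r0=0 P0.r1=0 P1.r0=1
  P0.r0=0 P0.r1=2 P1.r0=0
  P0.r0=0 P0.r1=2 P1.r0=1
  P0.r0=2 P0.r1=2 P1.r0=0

missing: P0.r0=2 P0.r1=2 P1.r0=1

outcome vector order: (P0.r0,P0.r1,P1.r0)
PSO (6): <0 0 0>, <0 0 1>, <0 2 0>, <0 2 1>, <2 2 0>, <2 2 1>
PSO∖claimed = {<2 2 1>}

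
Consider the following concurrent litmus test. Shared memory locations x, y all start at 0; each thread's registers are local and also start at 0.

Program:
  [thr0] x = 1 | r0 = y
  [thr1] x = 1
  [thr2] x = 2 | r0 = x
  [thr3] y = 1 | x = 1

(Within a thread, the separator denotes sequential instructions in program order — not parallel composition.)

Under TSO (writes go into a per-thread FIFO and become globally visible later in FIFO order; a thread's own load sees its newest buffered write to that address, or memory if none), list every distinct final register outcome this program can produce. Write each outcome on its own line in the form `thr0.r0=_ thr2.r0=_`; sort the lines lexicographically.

thr0.r0=0 thr2.r0=1
thr0.r0=0 thr2.r0=2
thr0.r0=1 thr2.r0=1
thr0.r0=1 thr2.r0=2

outcome vector order: (thr0.r0,thr2.r0)
|TSO outcomes| = 4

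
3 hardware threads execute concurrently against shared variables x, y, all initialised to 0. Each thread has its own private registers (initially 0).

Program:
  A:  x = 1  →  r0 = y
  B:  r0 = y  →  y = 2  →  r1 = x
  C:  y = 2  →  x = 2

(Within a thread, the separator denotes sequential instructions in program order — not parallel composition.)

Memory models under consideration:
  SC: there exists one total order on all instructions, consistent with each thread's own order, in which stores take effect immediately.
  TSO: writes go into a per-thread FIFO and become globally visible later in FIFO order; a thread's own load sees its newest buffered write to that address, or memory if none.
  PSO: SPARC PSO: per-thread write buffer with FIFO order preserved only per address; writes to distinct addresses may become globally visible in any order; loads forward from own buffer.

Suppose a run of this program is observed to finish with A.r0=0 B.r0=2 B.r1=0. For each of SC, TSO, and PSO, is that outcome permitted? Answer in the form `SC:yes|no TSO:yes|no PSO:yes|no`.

SC:no TSO:yes PSO:yes

outcome vector order: (A.r0,B.r0,B.r1)
SC (10): 0/0/1; 0/0/2; 0/2/1; 0/2/2; 2/0/0; 2/0/1; 2/0/2; 2/2/0; 2/2/1; 2/2/2
TSO (12): 0/0/0; 0/0/1; 0/0/2; 0/2/0; 0/2/1; 0/2/2; 2/0/0; 2/0/1; 2/0/2; 2/2/0; 2/2/1; 2/2/2
PSO (12): 0/0/0; 0/0/1; 0/0/2; 0/2/0; 0/2/1; 0/2/2; 2/0/0; 2/0/1; 2/0/2; 2/2/0; 2/2/1; 2/2/2
target 0/2/0 ∈ {TSO,PSO}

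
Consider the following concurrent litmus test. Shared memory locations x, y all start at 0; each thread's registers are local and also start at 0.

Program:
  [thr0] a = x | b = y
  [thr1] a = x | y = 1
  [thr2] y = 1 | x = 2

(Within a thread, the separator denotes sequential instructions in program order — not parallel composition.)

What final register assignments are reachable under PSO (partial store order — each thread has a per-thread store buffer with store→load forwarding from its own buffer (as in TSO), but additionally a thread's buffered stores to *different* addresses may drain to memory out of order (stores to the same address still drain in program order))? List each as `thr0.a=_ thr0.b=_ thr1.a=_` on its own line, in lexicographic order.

thr0.a=0 thr0.b=0 thr1.a=0
thr0.a=0 thr0.b=0 thr1.a=2
thr0.a=0 thr0.b=1 thr1.a=0
thr0.a=0 thr0.b=1 thr1.a=2
thr0.a=2 thr0.b=0 thr1.a=0
thr0.a=2 thr0.b=0 thr1.a=2
thr0.a=2 thr0.b=1 thr1.a=0
thr0.a=2 thr0.b=1 thr1.a=2

outcome vector order: (thr0.a,thr0.b,thr1.a)
|PSO outcomes| = 8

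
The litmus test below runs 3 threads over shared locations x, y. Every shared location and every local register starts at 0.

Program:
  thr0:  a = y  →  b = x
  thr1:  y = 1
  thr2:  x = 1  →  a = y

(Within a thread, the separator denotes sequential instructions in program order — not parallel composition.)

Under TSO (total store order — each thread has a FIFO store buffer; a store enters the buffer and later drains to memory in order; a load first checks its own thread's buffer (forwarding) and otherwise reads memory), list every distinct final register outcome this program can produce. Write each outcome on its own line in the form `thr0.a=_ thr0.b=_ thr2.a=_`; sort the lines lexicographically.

thr0.a=0 thr0.b=0 thr2.a=0
thr0.a=0 thr0.b=0 thr2.a=1
thr0.a=0 thr0.b=1 thr2.a=0
thr0.a=0 thr0.b=1 thr2.a=1
thr0.a=1 thr0.b=0 thr2.a=0
thr0.a=1 thr0.b=0 thr2.a=1
thr0.a=1 thr0.b=1 thr2.a=0
thr0.a=1 thr0.b=1 thr2.a=1

outcome vector order: (thr0.a,thr0.b,thr2.a)
|TSO outcomes| = 8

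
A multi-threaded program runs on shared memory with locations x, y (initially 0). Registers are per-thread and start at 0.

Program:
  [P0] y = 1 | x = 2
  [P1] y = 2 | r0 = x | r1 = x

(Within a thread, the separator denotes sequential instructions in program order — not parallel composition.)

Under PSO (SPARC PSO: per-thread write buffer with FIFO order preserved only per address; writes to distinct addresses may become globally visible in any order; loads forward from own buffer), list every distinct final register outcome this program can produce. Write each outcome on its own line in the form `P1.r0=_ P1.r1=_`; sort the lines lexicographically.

P1.r0=0 P1.r1=0
P1.r0=0 P1.r1=2
P1.r0=2 P1.r1=2

outcome vector order: (P1.r0,P1.r1)
|PSO outcomes| = 3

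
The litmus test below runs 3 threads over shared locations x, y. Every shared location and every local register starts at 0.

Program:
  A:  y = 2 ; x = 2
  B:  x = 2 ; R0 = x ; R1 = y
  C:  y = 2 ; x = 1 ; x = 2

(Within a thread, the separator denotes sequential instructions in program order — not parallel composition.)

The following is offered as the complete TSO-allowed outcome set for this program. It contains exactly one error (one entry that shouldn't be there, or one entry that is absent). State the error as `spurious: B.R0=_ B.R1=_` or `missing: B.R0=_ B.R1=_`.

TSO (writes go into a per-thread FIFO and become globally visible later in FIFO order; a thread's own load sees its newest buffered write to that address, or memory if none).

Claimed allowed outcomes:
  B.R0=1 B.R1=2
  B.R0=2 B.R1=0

missing: B.R0=2 B.R1=2

outcome vector order: (B.R0,B.R1)
[TSO] allowed = {12, 20, 22}
TSO∖claimed = {22}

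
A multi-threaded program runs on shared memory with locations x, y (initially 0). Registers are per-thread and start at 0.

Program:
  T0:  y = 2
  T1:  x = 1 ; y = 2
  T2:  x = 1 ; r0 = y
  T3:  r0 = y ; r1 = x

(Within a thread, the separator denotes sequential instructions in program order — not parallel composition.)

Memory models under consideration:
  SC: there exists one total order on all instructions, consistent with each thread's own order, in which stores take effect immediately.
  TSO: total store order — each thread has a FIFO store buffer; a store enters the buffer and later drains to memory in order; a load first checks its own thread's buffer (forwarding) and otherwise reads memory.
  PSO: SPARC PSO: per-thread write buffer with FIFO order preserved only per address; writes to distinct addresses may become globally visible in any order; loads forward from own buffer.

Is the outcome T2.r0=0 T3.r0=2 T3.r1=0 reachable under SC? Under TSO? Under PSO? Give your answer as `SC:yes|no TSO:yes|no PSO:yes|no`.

outcome vector order: (T2.r0,T3.r0,T3.r1)
[SC] allowed = {0/0/0 0/0/1 0/2/1 2/0/0 2/0/1 2/2/0 2/2/1}
[TSO] allowed = {0/0/0 0/0/1 0/2/0 0/2/1 2/0/0 2/0/1 2/2/0 2/2/1}
[PSO] allowed = {0/0/0 0/0/1 0/2/0 0/2/1 2/0/0 2/0/1 2/2/0 2/2/1}
target 0/2/0 ∈ {TSO,PSO}

SC:no TSO:yes PSO:yes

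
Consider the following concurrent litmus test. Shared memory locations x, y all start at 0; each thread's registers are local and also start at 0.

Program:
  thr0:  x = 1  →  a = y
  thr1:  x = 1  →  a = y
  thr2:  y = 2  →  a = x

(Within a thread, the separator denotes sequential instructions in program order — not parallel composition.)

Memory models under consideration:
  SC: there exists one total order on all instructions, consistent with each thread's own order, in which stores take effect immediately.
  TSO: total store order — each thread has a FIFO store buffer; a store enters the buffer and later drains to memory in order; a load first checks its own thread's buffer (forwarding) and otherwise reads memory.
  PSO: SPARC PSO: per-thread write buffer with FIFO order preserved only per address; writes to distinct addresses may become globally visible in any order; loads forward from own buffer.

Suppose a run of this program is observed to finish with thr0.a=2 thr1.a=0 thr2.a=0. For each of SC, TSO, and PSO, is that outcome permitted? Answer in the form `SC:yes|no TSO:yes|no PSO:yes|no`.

SC:no TSO:yes PSO:yes

outcome vector order: (thr0.a,thr1.a,thr2.a)
SC (5): 0/0/1, 0/2/1, 2/0/1, 2/2/0, 2/2/1
TSO (8): 0/0/0, 0/0/1, 0/2/0, 0/2/1, 2/0/0, 2/0/1, 2/2/0, 2/2/1
PSO (8): 0/0/0, 0/0/1, 0/2/0, 0/2/1, 2/0/0, 2/0/1, 2/2/0, 2/2/1
target 2/0/0 ∈ {TSO,PSO}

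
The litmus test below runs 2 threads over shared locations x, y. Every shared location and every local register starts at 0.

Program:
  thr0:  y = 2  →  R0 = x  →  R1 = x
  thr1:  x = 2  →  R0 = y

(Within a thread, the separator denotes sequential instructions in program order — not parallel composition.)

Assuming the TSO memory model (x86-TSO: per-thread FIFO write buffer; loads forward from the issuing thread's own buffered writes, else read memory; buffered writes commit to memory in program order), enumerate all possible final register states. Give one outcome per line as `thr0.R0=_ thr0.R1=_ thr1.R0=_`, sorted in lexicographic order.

outcome vector order: (thr0.R0,thr0.R1,thr1.R0)
|TSO outcomes| = 6

thr0.R0=0 thr0.R1=0 thr1.R0=0
thr0.R0=0 thr0.R1=0 thr1.R0=2
thr0.R0=0 thr0.R1=2 thr1.R0=0
thr0.R0=0 thr0.R1=2 thr1.R0=2
thr0.R0=2 thr0.R1=2 thr1.R0=0
thr0.R0=2 thr0.R1=2 thr1.R0=2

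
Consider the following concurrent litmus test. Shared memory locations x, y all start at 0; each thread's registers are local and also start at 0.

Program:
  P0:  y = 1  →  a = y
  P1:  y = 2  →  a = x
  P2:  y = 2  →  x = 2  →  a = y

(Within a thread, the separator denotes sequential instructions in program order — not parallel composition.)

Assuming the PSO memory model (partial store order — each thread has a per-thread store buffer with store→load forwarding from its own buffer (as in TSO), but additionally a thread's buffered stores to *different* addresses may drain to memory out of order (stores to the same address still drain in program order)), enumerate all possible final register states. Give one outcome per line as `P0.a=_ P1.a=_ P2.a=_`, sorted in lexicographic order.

outcome vector order: (P0.a,P1.a,P2.a)
|PSO outcomes| = 8

P0.a=1 P1.a=0 P2.a=1
P0.a=1 P1.a=0 P2.a=2
P0.a=1 P1.a=2 P2.a=1
P0.a=1 P1.a=2 P2.a=2
P0.a=2 P1.a=0 P2.a=1
P0.a=2 P1.a=0 P2.a=2
P0.a=2 P1.a=2 P2.a=1
P0.a=2 P1.a=2 P2.a=2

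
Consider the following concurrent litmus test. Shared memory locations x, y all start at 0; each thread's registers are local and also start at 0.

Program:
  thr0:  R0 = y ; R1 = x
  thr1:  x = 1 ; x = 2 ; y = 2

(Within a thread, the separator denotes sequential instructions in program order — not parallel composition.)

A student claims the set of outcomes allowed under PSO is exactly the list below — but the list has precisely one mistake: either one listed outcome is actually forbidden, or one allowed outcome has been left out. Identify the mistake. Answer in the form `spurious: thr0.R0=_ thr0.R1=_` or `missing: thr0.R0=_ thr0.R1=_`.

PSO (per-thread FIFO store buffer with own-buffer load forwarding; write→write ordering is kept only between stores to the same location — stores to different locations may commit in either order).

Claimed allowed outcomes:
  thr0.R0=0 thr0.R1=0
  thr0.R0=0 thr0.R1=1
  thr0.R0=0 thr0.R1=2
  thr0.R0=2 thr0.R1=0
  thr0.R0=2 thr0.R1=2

missing: thr0.R0=2 thr0.R1=1

outcome vector order: (thr0.R0,thr0.R1)
[PSO] allowed = {<0 0>; <0 1>; <0 2>; <2 0>; <2 1>; <2 2>}
PSO∖claimed = {<2 1>}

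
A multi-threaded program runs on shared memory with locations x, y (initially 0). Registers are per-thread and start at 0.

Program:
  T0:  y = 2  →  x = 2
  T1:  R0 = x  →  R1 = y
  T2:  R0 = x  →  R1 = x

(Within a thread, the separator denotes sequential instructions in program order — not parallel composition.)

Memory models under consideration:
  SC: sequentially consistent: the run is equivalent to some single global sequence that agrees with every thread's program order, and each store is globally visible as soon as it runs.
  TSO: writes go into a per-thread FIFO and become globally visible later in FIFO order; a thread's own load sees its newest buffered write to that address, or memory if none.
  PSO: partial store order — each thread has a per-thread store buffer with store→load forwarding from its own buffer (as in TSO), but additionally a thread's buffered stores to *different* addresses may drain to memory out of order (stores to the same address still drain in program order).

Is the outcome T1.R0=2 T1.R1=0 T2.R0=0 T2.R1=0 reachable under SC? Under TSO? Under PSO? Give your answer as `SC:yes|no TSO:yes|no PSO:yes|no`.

outcome vector order: (T1.R0,T1.R1,T2.R0,T2.R1)
SC (9): (0,0,0,0) (0,0,0,2) (0,0,2,2) (0,2,0,0) (0,2,0,2) (0,2,2,2) (2,2,0,0) (2,2,0,2) (2,2,2,2)
TSO (9): (0,0,0,0) (0,0,0,2) (0,0,2,2) (0,2,0,0) (0,2,0,2) (0,2,2,2) (2,2,0,0) (2,2,0,2) (2,2,2,2)
PSO (12): (0,0,0,0) (0,0,0,2) (0,0,2,2) (0,2,0,0) (0,2,0,2) (0,2,2,2) (2,0,0,0) (2,0,0,2) (2,0,2,2) (2,2,0,0) (2,2,0,2) (2,2,2,2)
target (2,0,0,0) ∈ {PSO}

SC:no TSO:no PSO:yes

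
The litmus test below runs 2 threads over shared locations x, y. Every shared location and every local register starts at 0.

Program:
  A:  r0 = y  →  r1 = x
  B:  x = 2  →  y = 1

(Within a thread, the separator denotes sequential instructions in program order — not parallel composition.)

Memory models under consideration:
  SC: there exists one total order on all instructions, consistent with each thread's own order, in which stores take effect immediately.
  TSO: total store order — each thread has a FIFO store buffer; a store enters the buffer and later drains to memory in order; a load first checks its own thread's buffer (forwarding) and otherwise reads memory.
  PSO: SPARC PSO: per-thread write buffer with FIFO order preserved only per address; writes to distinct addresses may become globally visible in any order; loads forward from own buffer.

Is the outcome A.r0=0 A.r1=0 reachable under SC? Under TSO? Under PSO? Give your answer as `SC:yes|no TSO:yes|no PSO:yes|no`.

outcome vector order: (A.r0,A.r1)
SC (3): 0/0; 0/2; 1/2
TSO (3): 0/0; 0/2; 1/2
PSO (4): 0/0; 0/2; 1/0; 1/2
target 0/0 ∈ {SC,TSO,PSO}

SC:yes TSO:yes PSO:yes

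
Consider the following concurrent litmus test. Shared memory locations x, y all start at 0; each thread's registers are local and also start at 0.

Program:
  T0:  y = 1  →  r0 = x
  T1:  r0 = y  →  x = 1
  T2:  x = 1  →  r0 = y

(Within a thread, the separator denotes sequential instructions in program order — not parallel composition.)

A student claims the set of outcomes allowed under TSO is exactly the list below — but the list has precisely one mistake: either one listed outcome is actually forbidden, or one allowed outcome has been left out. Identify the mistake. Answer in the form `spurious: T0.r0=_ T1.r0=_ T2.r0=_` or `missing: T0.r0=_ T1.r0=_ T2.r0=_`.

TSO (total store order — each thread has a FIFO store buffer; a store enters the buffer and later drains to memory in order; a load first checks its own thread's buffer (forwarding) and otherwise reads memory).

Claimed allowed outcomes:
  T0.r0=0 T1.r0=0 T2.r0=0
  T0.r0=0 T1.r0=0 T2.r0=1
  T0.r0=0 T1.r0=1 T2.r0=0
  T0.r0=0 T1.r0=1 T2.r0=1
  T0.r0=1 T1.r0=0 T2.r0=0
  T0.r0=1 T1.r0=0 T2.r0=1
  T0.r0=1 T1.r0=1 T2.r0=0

outcome vector order: (T0.r0,T1.r0,T2.r0)
under TSO → (0,0,0) (0,0,1) (0,1,0) (0,1,1) (1,0,0) (1,0,1) (1,1,0) (1,1,1)
TSO∖claimed = {(1,1,1)}

missing: T0.r0=1 T1.r0=1 T2.r0=1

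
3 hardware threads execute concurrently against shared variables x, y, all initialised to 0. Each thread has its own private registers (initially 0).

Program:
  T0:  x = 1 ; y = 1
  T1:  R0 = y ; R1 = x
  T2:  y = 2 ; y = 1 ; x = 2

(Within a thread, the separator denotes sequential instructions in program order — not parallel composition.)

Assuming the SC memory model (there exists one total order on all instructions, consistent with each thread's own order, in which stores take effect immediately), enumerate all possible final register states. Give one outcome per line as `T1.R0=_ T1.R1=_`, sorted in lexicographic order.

T1.R0=0 T1.R1=0
T1.R0=0 T1.R1=1
T1.R0=0 T1.R1=2
T1.R0=1 T1.R1=0
T1.R0=1 T1.R1=1
T1.R0=1 T1.R1=2
T1.R0=2 T1.R1=0
T1.R0=2 T1.R1=1
T1.R0=2 T1.R1=2

outcome vector order: (T1.R0,T1.R1)
|SC outcomes| = 9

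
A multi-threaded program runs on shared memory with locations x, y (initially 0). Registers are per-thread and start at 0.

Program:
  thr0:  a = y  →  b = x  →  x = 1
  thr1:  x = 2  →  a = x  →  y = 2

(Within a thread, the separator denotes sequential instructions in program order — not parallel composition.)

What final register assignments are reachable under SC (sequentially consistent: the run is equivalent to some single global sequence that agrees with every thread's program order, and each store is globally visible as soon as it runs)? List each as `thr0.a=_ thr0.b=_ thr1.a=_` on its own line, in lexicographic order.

outcome vector order: (thr0.a,thr0.b,thr1.a)
|SC outcomes| = 5

thr0.a=0 thr0.b=0 thr1.a=1
thr0.a=0 thr0.b=0 thr1.a=2
thr0.a=0 thr0.b=2 thr1.a=1
thr0.a=0 thr0.b=2 thr1.a=2
thr0.a=2 thr0.b=2 thr1.a=2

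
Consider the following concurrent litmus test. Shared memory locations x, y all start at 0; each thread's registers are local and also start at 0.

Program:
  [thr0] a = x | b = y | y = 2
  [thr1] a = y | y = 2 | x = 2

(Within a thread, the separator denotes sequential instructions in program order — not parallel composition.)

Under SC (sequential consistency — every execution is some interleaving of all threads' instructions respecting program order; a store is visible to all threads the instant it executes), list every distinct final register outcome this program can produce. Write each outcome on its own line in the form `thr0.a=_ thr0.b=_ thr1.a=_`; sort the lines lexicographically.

outcome vector order: (thr0.a,thr0.b,thr1.a)
|SC outcomes| = 4

thr0.a=0 thr0.b=0 thr1.a=0
thr0.a=0 thr0.b=0 thr1.a=2
thr0.a=0 thr0.b=2 thr1.a=0
thr0.a=2 thr0.b=2 thr1.a=0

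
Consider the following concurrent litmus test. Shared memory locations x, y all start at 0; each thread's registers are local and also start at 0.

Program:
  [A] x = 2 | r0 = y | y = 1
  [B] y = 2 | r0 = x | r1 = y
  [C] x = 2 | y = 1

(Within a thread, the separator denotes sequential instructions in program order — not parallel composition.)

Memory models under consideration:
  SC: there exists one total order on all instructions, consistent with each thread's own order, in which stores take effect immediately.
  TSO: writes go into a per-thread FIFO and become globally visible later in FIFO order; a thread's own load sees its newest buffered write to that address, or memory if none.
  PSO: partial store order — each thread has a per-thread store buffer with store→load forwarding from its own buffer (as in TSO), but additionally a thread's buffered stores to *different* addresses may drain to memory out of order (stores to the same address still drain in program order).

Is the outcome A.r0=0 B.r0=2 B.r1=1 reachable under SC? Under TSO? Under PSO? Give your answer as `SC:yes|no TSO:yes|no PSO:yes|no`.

SC:yes TSO:yes PSO:yes

outcome vector order: (A.r0,B.r0,B.r1)
SC (10): (0,2,1), (0,2,2), (1,0,1), (1,0,2), (1,2,1), (1,2,2), (2,0,1), (2,0,2), (2,2,1), (2,2,2)
TSO (12): (0,0,1), (0,0,2), (0,2,1), (0,2,2), (1,0,1), (1,0,2), (1,2,1), (1,2,2), (2,0,1), (2,0,2), (2,2,1), (2,2,2)
PSO (12): (0,0,1), (0,0,2), (0,2,1), (0,2,2), (1,0,1), (1,0,2), (1,2,1), (1,2,2), (2,0,1), (2,0,2), (2,2,1), (2,2,2)
target (0,2,1) ∈ {SC,TSO,PSO}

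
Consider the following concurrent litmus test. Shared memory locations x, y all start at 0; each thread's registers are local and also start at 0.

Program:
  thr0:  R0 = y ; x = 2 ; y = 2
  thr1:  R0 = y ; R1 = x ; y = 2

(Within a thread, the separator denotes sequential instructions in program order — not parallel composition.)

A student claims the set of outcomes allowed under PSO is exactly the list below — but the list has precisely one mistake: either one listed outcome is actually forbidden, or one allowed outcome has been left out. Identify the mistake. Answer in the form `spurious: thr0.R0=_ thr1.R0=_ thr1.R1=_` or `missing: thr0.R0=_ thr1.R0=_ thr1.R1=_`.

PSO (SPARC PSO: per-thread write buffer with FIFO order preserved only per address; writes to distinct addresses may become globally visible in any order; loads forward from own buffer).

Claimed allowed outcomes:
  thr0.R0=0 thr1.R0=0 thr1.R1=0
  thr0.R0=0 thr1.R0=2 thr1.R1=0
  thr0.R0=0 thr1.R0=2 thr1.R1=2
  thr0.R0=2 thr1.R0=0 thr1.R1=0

outcome vector order: (thr0.R0,thr1.R0,thr1.R1)
under PSO → (0,0,0); (0,0,2); (0,2,0); (0,2,2); (2,0,0)
PSO∖claimed = {(0,0,2)}

missing: thr0.R0=0 thr1.R0=0 thr1.R1=2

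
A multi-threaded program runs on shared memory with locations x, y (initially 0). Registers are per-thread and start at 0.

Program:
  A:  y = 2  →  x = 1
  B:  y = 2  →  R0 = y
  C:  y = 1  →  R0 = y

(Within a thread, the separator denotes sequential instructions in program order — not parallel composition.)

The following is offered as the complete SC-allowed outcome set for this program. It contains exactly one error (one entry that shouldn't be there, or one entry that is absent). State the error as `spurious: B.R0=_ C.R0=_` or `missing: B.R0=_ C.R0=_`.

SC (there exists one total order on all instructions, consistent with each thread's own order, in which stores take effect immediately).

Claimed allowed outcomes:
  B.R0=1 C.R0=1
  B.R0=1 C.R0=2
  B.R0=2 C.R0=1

missing: B.R0=2 C.R0=2

outcome vector order: (B.R0,C.R0)
under SC → (1,1); (1,2); (2,1); (2,2)
SC∖claimed = {(2,2)}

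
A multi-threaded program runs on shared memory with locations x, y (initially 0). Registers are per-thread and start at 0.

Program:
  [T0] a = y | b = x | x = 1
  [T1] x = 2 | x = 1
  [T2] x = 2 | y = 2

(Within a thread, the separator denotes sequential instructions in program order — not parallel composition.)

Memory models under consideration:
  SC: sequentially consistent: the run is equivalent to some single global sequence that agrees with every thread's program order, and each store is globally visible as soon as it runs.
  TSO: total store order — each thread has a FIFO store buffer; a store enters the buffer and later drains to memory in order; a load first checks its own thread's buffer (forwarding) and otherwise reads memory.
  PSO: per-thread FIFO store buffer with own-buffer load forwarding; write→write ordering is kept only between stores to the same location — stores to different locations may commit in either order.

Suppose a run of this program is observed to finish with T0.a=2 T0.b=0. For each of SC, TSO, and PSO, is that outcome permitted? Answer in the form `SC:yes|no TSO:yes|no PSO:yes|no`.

SC:no TSO:no PSO:yes

outcome vector order: (T0.a,T0.b)
SC: 5 outcomes — {00 01 02 21 22}
TSO: 5 outcomes — {00 01 02 21 22}
PSO: 6 outcomes — {00 01 02 20 21 22}
target 20 ∈ {PSO}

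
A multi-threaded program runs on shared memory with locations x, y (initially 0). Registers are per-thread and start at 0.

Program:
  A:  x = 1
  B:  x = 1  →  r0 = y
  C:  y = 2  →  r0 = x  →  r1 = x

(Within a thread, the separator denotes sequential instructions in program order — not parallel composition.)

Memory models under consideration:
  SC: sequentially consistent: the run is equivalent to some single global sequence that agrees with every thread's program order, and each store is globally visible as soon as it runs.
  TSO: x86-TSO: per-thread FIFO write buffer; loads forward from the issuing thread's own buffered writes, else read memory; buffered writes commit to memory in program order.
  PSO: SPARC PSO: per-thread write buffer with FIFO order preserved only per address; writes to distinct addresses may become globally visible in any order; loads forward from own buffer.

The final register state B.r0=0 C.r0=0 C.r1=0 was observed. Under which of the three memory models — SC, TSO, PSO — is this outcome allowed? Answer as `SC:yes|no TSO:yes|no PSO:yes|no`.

SC:no TSO:yes PSO:yes

outcome vector order: (B.r0,C.r0,C.r1)
under SC → 011 200 201 211
under TSO → 000 001 011 200 201 211
under PSO → 000 001 011 200 201 211
target 000 ∈ {TSO,PSO}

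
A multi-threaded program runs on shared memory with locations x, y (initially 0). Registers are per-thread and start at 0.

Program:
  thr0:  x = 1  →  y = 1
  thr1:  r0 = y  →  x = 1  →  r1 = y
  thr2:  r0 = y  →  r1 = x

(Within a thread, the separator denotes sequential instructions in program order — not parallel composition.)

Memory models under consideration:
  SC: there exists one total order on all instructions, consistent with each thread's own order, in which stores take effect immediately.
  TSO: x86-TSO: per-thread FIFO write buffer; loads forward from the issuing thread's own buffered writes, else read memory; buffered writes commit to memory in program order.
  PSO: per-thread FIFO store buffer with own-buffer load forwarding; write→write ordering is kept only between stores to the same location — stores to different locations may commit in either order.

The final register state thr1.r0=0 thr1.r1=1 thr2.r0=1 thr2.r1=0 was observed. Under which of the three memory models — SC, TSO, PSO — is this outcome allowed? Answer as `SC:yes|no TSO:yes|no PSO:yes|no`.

SC:no TSO:no PSO:yes

outcome vector order: (thr1.r0,thr1.r1,thr2.r0,thr2.r1)
SC: 9 outcomes — {0000; 0001; 0011; 0100; 0101; 0111; 1100; 1101; 1111}
TSO: 9 outcomes — {0000; 0001; 0011; 0100; 0101; 0111; 1100; 1101; 1111}
PSO: 12 outcomes — {0000; 0001; 0010; 0011; 0100; 0101; 0110; 0111; 1100; 1101; 1110; 1111}
target 0110 ∈ {PSO}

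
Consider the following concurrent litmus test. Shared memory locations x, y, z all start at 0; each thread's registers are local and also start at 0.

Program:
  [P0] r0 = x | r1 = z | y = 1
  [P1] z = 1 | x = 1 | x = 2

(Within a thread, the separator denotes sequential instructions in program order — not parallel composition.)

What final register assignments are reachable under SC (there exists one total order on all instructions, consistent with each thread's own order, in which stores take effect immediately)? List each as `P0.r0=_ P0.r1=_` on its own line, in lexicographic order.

P0.r0=0 P0.r1=0
P0.r0=0 P0.r1=1
P0.r0=1 P0.r1=1
P0.r0=2 P0.r1=1

outcome vector order: (P0.r0,P0.r1)
|SC outcomes| = 4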